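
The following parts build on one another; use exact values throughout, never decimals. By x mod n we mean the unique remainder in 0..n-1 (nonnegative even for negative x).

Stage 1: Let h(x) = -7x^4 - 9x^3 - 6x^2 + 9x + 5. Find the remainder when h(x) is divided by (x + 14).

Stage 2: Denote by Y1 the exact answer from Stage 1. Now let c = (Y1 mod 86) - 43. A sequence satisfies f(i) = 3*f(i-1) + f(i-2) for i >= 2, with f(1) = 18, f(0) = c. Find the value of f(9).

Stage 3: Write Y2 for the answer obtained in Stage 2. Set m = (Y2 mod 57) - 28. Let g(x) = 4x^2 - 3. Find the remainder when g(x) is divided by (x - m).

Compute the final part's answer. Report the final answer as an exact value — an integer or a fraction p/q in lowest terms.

13

Stage 1: remainder = value at the root: -7*(-14)^4 - 9*(-14)^3 - 6*(-14)^2 + 9*(-14)^1 + 5 = (-268912) + (24696) + (-1176) + (-126) + (5) = -245513; answer -245513
Stage 2: Y1 = -245513; c = -26; f(2) = 3*(18) + 1*(-26) = 28; iterating: f(2)=28, f(3)=102, f(4)=334, f(5)=1104, f(6)=3646, f(7)=12042, f(8)=39772, f(9)=131358; answer 131358
Stage 3: Y2 = 131358; m = 2; remainder = value at the root: 4*(2)^2 - 3 = (16) + (-3) = 13; answer 13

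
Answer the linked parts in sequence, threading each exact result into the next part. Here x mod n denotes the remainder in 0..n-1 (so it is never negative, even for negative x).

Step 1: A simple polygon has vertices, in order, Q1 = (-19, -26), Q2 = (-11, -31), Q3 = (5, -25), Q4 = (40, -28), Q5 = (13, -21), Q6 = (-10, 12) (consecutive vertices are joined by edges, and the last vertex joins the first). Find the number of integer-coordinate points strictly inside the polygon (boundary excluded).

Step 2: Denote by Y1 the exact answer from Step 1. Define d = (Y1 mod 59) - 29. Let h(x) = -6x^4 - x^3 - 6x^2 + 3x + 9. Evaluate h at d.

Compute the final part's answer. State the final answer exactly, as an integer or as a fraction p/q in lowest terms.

-1670113

Step 1: cross terms: (-19*-31 - -11*-26)=303, (-11*-25 - 5*-31)=430, (5*-28 - 40*-25)=860, (40*-21 - 13*-28)=-476, (13*12 - -10*-21)=-54, (-10*-26 - -19*12)=488; twice the area = |1551| = 1551; area = 1551/2; boundary points = 1 + 2 + 1 + 1 + 1 + 1 = 7; strictly interior points = area - boundary/2 + 1 = 773; answer 773
Step 2: Y1 = 773; d = -23; -6*(-23)^4 - 1*(-23)^3 - 6*(-23)^2 + 3*(-23)^1 + 9 = (-1679046) + (12167) + (-3174) + (-69) + (9) = -1670113; answer -1670113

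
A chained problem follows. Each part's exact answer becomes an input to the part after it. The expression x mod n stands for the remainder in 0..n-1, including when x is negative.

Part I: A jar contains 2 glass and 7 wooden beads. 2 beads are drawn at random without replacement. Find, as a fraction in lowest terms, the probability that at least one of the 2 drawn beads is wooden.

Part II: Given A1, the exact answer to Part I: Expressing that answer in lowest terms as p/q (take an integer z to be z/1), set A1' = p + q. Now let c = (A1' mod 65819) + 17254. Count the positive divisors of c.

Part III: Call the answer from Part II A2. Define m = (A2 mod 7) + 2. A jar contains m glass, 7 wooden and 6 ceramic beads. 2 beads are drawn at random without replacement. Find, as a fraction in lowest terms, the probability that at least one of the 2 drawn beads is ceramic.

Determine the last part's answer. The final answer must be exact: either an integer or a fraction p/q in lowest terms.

Part I: total draws C(9,2) = 36; complement C(2,2) = 1; favorable 36 - 1 = 35; P = 35/36; answer 35/36
Part II: A1 = 35/36; threaded value p + q = 71; c = 17325; 17325 = 3^2 * 5^2 * 7 * 11; number of divisors = (2+1) * (2+1) * (1+1) * (1+1) = 36; answer 36
Part III: A2 = 36; m = 3; total draws C(16,2) = 120; complement C(10,2) = 45; favorable 120 - 45 = 75; P = 5/8; answer 5/8

5/8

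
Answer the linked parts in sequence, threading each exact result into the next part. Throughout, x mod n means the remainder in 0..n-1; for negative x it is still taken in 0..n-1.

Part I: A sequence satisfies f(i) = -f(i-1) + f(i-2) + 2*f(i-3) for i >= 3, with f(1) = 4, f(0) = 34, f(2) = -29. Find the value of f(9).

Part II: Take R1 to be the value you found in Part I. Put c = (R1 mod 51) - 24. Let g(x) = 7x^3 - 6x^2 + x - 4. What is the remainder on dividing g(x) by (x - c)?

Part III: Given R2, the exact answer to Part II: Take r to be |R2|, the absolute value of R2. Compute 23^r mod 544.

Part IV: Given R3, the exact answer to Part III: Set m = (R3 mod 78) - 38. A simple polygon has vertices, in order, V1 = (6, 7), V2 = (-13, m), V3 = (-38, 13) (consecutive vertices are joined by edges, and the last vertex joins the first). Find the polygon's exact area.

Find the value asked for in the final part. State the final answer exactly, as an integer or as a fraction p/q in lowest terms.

Part I: f(3) = -1*(-29) + 1*(4) + 2*(34) = 101; iterating: f(3)=101, f(4)=-122, f(5)=165, f(6)=-85, f(7)=6, f(8)=239, f(9)=-403; answer -403
Part II: R1 = -403; c = -19; remainder = value at the root: 7*(-19)^3 - 6*(-19)^2 + 1*(-19)^1 - 4 = (-48013) + (-2166) + (-19) + (-4) = -50202; answer -50202
Part III: R2 = -50202; r = 50202; squarings mod 544: 23^1=23, 23^2=529, 23^4=225, 23^8=33, 23^16=1, 23^32=1, 23^64=1, 23^128=1, 23^256=1, 23^512=1, 23^1024=1, 23^2048=1, 23^4096=1, 23^8192=1, 23^16384=1, 23^32768=1; 23^50202 = 23^2 * 23^8 * 23^16 * 23^1024 * 23^16384 * 23^32768 = 49 (mod 544); answer 49
Part IV: R3 = 49; m = 11; cross terms: (6*11 - -13*7)=157, (-13*13 - -38*11)=249, (-38*7 - 6*13)=-344; twice the area = |62| = 62; area = 31; answer 31

31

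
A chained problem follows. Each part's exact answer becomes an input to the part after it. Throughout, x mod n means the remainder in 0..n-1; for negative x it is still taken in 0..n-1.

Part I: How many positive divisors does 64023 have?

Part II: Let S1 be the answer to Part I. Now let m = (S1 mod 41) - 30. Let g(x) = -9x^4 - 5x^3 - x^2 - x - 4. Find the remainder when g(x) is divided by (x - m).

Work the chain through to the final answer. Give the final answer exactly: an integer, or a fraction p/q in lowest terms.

-4025558

Part I: 64023 = 3 * 21341; number of divisors = (1+1) * (1+1) = 4; answer 4
Part II: S1 = 4; m = -26; remainder = value at the root: -9*(-26)^4 - 5*(-26)^3 - 1*(-26)^2 - 1*(-26)^1 - 4 = (-4112784) + (87880) + (-676) + (26) + (-4) = -4025558; answer -4025558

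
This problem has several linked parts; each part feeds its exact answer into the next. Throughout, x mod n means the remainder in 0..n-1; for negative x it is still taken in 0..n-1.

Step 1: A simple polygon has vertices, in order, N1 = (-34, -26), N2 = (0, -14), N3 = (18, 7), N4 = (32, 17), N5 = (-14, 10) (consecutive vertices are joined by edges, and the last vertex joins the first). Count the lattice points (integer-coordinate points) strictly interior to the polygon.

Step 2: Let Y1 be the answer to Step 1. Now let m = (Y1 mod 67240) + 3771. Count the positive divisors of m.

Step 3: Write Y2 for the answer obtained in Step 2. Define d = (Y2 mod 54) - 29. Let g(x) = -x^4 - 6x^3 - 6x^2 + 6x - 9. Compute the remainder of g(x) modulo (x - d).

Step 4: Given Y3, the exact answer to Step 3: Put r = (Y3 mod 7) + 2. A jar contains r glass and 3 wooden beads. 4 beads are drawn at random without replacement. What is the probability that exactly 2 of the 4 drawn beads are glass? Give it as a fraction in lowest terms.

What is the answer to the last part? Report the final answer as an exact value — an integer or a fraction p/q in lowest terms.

14/55

Step 1: cross terms: (-34*-14 - 0*-26)=476, (0*7 - 18*-14)=252, (18*17 - 32*7)=82, (32*10 - -14*17)=558, (-14*-26 - -34*10)=704; twice the area = |2072| = 2072; area = 1036; boundary points = 2 + 3 + 2 + 1 + 4 = 12; strictly interior points = area - boundary/2 + 1 = 1031; answer 1031
Step 2: Y1 = 1031; m = 4802; 4802 = 2 * 7^4; number of divisors = (1+1) * (4+1) = 10; answer 10
Step 3: Y2 = 10; d = -19; remainder = value at the root: -1*(-19)^4 - 6*(-19)^3 - 6*(-19)^2 + 6*(-19)^1 - 9 = (-130321) + (41154) + (-2166) + (-114) + (-9) = -91456; answer -91456
Step 4: Y3 = -91456; r = 8; total draws C(11,4) = 330; favorable C(8,2)*C(3,2) = 84; P = 14/55; answer 14/55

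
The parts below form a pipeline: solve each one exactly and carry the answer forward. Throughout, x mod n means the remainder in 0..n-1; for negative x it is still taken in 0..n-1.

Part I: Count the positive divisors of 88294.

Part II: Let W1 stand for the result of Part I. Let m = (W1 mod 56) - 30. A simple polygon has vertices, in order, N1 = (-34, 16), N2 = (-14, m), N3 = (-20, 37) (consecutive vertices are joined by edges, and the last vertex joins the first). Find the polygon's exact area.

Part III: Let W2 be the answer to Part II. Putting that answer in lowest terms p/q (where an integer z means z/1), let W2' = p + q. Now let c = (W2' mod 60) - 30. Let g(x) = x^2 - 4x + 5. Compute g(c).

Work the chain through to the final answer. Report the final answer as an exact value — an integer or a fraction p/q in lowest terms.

Part I: 88294 = 2 * 131 * 337; number of divisors = (1+1) * (1+1) * (1+1) = 8; answer 8
Part II: W1 = 8; m = -22; cross terms: (-34*-22 - -14*16)=972, (-14*37 - -20*-22)=-958, (-20*16 - -34*37)=938; twice the area = |952| = 952; area = 476; answer 476
Part III: W2 = 476; threaded value p + q = 477; c = 27; 1*(27)^2 - 4*(27)^1 + 5 = (729) + (-108) + (5) = 626; answer 626

626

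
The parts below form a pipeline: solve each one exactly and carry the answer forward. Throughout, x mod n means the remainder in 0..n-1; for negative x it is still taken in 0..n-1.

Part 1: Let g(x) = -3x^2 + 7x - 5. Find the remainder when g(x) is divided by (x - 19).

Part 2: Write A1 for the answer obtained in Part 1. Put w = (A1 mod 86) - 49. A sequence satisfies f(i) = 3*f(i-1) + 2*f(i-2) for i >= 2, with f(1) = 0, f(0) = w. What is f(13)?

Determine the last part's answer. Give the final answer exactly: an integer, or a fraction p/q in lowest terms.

Part 1: remainder = value at the root: -3*(19)^2 + 7*(19)^1 - 5 = (-1083) + (133) + (-5) = -955; answer -955
Part 2: A1 = -955; w = 28; f(2) = 3*(0) + 2*(28) = 56; iterating: f(2)=56, f(3)=168, f(4)=616, f(5)=2184, f(6)=7784, f(7)=27720, f(8)=98728, f(9)=351624, f(10)=1252328, f(11)=4460232, f(12)=15885352, f(13)=56576520; answer 56576520

56576520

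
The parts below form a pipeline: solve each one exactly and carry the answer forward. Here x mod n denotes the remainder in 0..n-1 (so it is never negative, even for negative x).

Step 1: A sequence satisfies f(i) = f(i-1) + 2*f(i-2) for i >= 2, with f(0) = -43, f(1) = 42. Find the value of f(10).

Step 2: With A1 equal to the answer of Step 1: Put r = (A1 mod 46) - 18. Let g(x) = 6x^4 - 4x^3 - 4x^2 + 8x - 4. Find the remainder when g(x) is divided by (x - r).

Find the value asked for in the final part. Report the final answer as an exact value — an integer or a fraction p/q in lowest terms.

117020

Step 1: f(2) = 1*(42) + 2*(-43) = -44; iterating: f(2)=-44, f(3)=40, f(4)=-48, f(5)=32, f(6)=-64, f(7)=0, f(8)=-128, f(9)=-128, f(10)=-384; answer -384
Step 2: A1 = -384; r = 12; remainder = value at the root: 6*(12)^4 - 4*(12)^3 - 4*(12)^2 + 8*(12)^1 - 4 = (124416) + (-6912) + (-576) + (96) + (-4) = 117020; answer 117020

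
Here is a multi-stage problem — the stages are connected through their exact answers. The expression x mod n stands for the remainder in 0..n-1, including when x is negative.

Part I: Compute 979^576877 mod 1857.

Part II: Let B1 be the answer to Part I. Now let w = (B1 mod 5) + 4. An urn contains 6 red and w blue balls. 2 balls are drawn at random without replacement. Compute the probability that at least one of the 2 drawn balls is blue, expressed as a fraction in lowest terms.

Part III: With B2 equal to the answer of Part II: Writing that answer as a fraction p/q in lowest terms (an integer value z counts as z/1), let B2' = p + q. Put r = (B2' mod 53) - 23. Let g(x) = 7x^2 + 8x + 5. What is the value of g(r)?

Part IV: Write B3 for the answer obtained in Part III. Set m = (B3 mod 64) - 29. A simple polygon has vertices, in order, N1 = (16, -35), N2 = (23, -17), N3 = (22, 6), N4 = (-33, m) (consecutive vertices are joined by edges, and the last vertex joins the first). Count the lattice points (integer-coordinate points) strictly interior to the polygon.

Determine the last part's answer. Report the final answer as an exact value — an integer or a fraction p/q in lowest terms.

1124

Part I: squarings mod 1857: 979^1=979, 979^2=229, 979^4=445, 979^8=1183, 979^16=1168, 979^32=1186, 979^64=847, 979^128=607, 979^256=763, 979^512=928, 979^1024=1393, 979^2048=1741, 979^4096=457, 979^8192=865, 979^16384=1711, 979^32768=889, 979^65536=1096, 979^131072=1594, 979^262144=460, 979^524288=1759; 979^576877 = 979^1 * 979^4 * 979^8 * 979^32 * 979^64 * 979^256 * 979^1024 * 979^2048 * 979^16384 * 979^32768 * 979^524288 = 67 (mod 1857); answer 67
Part II: B1 = 67; w = 6; total draws C(12,2) = 66; complement C(6,2) = 15; favorable 66 - 15 = 51; P = 17/22; answer 17/22
Part III: B2 = 17/22; threaded value p + q = 39; r = 16; 7*(16)^2 + 8*(16)^1 + 5 = (1792) + (128) + (5) = 1925; answer 1925
Part IV: B3 = 1925; m = -24; cross terms: (16*-17 - 23*-35)=533, (23*6 - 22*-17)=512, (22*-24 - -33*6)=-330, (-33*-35 - 16*-24)=1539; twice the area = |2254| = 2254; area = 1127; boundary points = 1 + 1 + 5 + 1 = 8; strictly interior points = area - boundary/2 + 1 = 1124; answer 1124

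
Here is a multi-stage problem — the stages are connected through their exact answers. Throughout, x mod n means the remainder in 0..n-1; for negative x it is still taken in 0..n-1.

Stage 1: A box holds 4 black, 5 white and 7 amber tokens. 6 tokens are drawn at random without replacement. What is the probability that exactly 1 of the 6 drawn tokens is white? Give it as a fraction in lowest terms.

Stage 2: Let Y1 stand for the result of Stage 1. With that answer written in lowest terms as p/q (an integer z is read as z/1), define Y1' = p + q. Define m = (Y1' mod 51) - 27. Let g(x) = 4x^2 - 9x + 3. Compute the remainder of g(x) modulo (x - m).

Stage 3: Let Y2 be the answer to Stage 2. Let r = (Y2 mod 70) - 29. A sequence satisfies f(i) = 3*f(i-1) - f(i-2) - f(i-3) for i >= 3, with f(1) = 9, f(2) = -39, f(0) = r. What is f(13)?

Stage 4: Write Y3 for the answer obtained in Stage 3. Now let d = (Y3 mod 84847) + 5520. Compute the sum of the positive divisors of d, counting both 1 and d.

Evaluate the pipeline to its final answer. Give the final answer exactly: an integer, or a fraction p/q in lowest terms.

7488

Stage 1: total draws C(16,6) = 8008; favorable C(5,1)*C(11,5) = 2310; P = 15/52; answer 15/52
Stage 2: Y1 = 15/52; threaded value p + q = 67; m = -11; remainder = value at the root: 4*(-11)^2 - 9*(-11)^1 + 3 = (484) + (99) + (3) = 586; answer 586
Stage 3: Y2 = 586; r = -3; f(3) = 3*(-39) - 1*(9) - 1*(-3) = -123; iterating: f(3)=-123, f(4)=-339, f(5)=-855, f(6)=-2103, f(7)=-5115, f(8)=-12387, f(9)=-29943, f(10)=-72327, f(11)=-174651, f(12)=-421683, f(13)=-1018071; answer -1018071
Stage 4: Y3 = -1018071; d = 5613; 5613 = 3 * 1871; sigma = (1 + 3) * (1 + 1871) = 4 * 1872 = 7488; answer 7488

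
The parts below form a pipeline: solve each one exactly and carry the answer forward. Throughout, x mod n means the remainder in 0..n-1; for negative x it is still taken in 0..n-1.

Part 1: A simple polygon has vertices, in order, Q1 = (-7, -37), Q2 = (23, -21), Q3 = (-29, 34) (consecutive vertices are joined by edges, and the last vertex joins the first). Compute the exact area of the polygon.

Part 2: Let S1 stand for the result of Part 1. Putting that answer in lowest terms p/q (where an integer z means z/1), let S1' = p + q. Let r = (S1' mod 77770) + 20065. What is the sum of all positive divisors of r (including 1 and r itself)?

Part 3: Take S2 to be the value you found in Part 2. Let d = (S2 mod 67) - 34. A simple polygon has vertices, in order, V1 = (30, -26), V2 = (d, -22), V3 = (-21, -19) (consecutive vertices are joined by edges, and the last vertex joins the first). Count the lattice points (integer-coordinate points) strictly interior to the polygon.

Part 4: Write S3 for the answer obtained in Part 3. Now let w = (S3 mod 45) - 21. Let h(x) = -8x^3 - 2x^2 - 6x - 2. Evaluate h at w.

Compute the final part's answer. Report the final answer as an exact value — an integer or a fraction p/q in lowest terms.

54262

Part 1: cross terms: (-7*-21 - 23*-37)=998, (23*34 - -29*-21)=173, (-29*-37 - -7*34)=1311; twice the area = |2482| = 2482; area = 1241; answer 1241
Part 2: S1 = 1241; threaded value p + q = 1242; r = 21307; 21307 = 11 * 13 * 149; sigma = (1 + 11) * (1 + 13) * (1 + 149) = 12 * 14 * 150 = 25200; answer 25200
Part 3: S2 = 25200; d = -26; cross terms: (30*-22 - -26*-26)=-1336, (-26*-19 - -21*-22)=32, (-21*-26 - 30*-19)=1116; twice the area = |-188| = 188; area = 94; boundary points = 4 + 1 + 1 = 6; strictly interior points = area - boundary/2 + 1 = 92; answer 92
Part 4: S3 = 92; w = -19; -8*(-19)^3 - 2*(-19)^2 - 6*(-19)^1 - 2 = (54872) + (-722) + (114) + (-2) = 54262; answer 54262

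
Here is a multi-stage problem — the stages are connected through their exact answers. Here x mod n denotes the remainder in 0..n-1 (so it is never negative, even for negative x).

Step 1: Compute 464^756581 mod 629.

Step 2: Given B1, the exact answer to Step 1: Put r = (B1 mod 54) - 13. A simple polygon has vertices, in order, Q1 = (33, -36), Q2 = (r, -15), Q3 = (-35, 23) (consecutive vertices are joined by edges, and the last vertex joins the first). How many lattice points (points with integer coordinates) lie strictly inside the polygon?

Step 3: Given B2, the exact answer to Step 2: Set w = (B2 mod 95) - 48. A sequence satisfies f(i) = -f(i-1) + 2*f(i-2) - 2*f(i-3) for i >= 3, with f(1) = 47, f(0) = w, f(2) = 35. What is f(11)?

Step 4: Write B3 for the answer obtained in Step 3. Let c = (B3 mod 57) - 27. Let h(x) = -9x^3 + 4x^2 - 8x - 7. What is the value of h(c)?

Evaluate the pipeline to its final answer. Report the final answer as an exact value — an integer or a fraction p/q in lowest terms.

-216376

Step 1: squarings mod 629: 464^1=464, 464^2=178, 464^4=234, 464^8=33, 464^16=460, 464^32=256, 464^64=120, 464^128=562, 464^256=86, 464^512=477, 464^1024=460, 464^2048=256, 464^4096=120, 464^8192=562, 464^16384=86, 464^32768=477, 464^65536=460, 464^131072=256, 464^262144=120, 464^524288=562; 464^756581 = 464^1 * 464^4 * 464^32 * 464^64 * 464^256 * 464^512 * 464^2048 * 464^32768 * 464^65536 * 464^131072 * 464^524288 = 388 (mod 629); answer 388
Step 2: B1 = 388; r = -3; cross terms: (33*-15 - -3*-36)=-603, (-3*23 - -35*-15)=-594, (-35*-36 - 33*23)=501; twice the area = |-696| = 696; area = 348; boundary points = 3 + 2 + 1 = 6; strictly interior points = area - boundary/2 + 1 = 346; answer 346
Step 3: B2 = 346; w = 13; f(3) = -1*(35) + 2*(47) - 2*(13) = 33; iterating: f(3)=33, f(4)=-57, f(5)=53, f(6)=-233, f(7)=453, f(8)=-1025, f(9)=2397, f(10)=-5353, f(11)=12197; answer 12197
Step 4: B3 = 12197; c = 29; -9*(29)^3 + 4*(29)^2 - 8*(29)^1 - 7 = (-219501) + (3364) + (-232) + (-7) = -216376; answer -216376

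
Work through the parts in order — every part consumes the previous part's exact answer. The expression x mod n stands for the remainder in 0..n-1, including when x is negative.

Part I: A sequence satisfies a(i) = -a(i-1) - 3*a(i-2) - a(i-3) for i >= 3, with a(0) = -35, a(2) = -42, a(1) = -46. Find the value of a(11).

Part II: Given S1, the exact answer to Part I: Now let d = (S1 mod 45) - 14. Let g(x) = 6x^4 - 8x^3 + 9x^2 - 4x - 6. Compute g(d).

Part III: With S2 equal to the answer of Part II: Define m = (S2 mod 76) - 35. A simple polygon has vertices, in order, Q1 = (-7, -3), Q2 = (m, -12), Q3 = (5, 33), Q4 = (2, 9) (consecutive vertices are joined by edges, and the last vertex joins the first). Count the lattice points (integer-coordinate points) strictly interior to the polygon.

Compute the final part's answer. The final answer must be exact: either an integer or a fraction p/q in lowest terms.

501

Part I: a(3) = -1*(-42) - 3*(-46) - 1*(-35) = 215; iterating: a(3)=215, a(4)=-43, a(5)=-560, a(6)=474, a(7)=1249, a(8)=-2111, a(9)=-2110, a(10)=7194, a(11)=1247; answer 1247
Part II: S1 = 1247; d = 18; 6*(18)^4 - 8*(18)^3 + 9*(18)^2 - 4*(18)^1 - 6 = (629856) + (-46656) + (2916) + (-72) + (-6) = 586038; answer 586038
Part III: S2 = 586038; m = -33; cross terms: (-7*-12 - -33*-3)=-15, (-33*33 - 5*-12)=-1029, (5*9 - 2*33)=-21, (2*-3 - -7*9)=57; twice the area = |-1008| = 1008; area = 504; boundary points = 1 + 1 + 3 + 3 = 8; strictly interior points = area - boundary/2 + 1 = 501; answer 501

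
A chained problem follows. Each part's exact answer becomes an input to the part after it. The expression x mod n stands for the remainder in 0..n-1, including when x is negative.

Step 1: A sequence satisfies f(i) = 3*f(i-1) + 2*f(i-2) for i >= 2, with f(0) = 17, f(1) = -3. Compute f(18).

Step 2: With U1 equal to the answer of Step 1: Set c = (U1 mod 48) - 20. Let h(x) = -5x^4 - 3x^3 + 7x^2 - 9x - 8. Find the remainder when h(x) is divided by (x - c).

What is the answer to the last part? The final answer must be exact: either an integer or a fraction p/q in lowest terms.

-3378

Step 1: f(2) = 3*(-3) + 2*(17) = 25; iterating: f(2)=25, f(3)=69, f(4)=257, f(5)=909, f(6)=3241, f(7)=11541, f(8)=41105, f(9)=146397, f(10)=521401, f(11)=1856997, f(12)=6613793, f(13)=23555373, f(14)=83893705, f(15)=298791861, f(16)=1064162993, f(17)=3790072701, f(18)=13498544089; answer 13498544089
Step 2: U1 = 13498544089; c = 5; remainder = value at the root: -5*(5)^4 - 3*(5)^3 + 7*(5)^2 - 9*(5)^1 - 8 = (-3125) + (-375) + (175) + (-45) + (-8) = -3378; answer -3378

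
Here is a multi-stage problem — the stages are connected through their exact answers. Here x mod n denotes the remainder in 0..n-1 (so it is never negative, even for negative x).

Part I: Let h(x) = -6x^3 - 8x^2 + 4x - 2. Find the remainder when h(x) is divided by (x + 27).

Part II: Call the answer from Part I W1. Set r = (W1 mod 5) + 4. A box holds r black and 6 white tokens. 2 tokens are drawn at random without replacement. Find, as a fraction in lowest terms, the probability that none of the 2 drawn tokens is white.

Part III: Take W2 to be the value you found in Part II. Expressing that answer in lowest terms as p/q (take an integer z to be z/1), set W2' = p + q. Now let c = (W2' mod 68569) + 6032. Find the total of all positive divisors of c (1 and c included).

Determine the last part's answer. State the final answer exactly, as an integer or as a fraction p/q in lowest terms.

10752

Part I: remainder = value at the root: -6*(-27)^3 - 8*(-27)^2 + 4*(-27)^1 - 2 = (118098) + (-5832) + (-108) + (-2) = 112156; answer 112156
Part II: W1 = 112156; r = 5; total draws C(11,2) = 55; favorable C(5,2) = 10; P = 2/11; answer 2/11
Part III: W2 = 2/11; threaded value p + q = 13; c = 6045; 6045 = 3 * 5 * 13 * 31; sigma = (1 + 3) * (1 + 5) * (1 + 13) * (1 + 31) = 4 * 6 * 14 * 32 = 10752; answer 10752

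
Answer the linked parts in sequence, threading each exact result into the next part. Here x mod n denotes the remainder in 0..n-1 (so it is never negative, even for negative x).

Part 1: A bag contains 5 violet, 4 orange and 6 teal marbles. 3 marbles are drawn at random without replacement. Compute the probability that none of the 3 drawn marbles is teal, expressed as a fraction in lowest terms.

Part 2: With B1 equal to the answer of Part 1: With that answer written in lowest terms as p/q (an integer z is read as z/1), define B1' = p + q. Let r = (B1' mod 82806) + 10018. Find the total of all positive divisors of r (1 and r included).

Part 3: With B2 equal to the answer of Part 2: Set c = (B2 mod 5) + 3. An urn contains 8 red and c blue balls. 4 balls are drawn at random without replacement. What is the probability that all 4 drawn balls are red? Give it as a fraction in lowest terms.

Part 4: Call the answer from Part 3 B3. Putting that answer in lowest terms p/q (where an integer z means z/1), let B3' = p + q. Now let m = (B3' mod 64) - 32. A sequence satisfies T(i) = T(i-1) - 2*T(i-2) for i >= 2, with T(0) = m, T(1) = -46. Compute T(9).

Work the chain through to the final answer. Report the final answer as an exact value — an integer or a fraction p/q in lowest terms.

884

Part 1: total draws C(15,3) = 455; favorable C(9,3) = 84; P = 12/65; answer 12/65
Part 2: B1 = 12/65; threaded value p + q = 77; r = 10095; 10095 = 3 * 5 * 673; sigma = (1 + 3) * (1 + 5) * (1 + 673) = 4 * 6 * 674 = 16176; answer 16176
Part 3: B2 = 16176; c = 4; total draws C(12,4) = 495; favorable C(8,4) = 70; P = 14/99; answer 14/99
Part 4: B3 = 14/99; threaded value p + q = 113; m = 17; T(2) = 1*(-46) - 2*(17) = -80; iterating: T(2)=-80, T(3)=12, T(4)=172, T(5)=148, T(6)=-196, T(7)=-492, T(8)=-100, T(9)=884; answer 884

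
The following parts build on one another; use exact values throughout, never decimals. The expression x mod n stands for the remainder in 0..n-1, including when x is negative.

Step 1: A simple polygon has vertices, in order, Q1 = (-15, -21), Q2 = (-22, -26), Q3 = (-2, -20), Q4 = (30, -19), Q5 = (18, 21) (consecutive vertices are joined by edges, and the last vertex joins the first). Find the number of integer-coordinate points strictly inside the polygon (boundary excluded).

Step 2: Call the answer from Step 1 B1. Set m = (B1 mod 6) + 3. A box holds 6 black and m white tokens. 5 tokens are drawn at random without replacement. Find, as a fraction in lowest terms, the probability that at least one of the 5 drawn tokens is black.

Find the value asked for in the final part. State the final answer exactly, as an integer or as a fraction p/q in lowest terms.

Step 1: cross terms: (-15*-26 - -22*-21)=-72, (-22*-20 - -2*-26)=388, (-2*-19 - 30*-20)=638, (30*21 - 18*-19)=972, (18*-21 - -15*21)=-63; twice the area = |1863| = 1863; area = 1863/2; boundary points = 1 + 2 + 1 + 4 + 3 = 11; strictly interior points = area - boundary/2 + 1 = 927; answer 927
Step 2: B1 = 927; m = 6; total draws C(12,5) = 792; complement C(6,5) = 6; favorable 792 - 6 = 786; P = 131/132; answer 131/132

131/132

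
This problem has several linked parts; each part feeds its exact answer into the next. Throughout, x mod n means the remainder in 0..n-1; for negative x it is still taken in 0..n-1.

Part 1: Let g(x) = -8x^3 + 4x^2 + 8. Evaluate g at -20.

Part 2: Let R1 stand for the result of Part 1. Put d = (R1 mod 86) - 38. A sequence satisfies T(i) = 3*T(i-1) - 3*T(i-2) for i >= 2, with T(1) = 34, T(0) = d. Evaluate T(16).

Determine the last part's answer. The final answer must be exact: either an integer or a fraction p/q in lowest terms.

-275562

Part 1: -8*(-20)^3 + 4*(-20)^2 + 8 = (64000) + (1600) + (8) = 65608; answer 65608
Part 2: R1 = 65608; d = 38; T(2) = 3*(34) - 3*(38) = -12; iterating: T(2)=-12, T(3)=-138, T(4)=-378, T(5)=-720, T(6)=-1026, T(7)=-918, T(8)=324, T(9)=3726, T(10)=10206, T(11)=19440, T(12)=27702, T(13)=24786, T(14)=-8748, T(15)=-100602, T(16)=-275562; answer -275562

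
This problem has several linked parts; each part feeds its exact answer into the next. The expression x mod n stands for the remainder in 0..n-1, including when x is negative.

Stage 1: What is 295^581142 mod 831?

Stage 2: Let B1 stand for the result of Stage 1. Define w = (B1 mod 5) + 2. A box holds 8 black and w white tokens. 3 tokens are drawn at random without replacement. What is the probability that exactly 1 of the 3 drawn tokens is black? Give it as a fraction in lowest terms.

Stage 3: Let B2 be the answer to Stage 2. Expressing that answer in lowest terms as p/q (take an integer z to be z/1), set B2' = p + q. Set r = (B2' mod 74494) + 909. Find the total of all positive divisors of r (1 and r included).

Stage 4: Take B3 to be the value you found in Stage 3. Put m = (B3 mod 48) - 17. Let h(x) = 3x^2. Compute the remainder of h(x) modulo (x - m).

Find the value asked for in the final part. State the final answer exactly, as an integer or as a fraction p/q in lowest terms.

Stage 1: squarings mod 831: 295^1=295, 295^2=601, 295^4=547, 295^8=49, 295^16=739, 295^32=154, 295^64=448, 295^128=433, 295^256=514, 295^512=769, 295^1024=520, 295^2048=325, 295^4096=88, 295^8192=265, 295^16384=421, 295^32768=238, 295^65536=136, 295^131072=214, 295^262144=91, 295^524288=802; 295^581142 = 295^2 * 295^4 * 295^16 * 295^512 * 295^1024 * 295^2048 * 295^4096 * 295^16384 * 295^32768 * 295^524288 = 76 (mod 831); answer 76
Stage 2: B1 = 76; w = 3; total draws C(11,3) = 165; favorable C(8,1)*C(3,2) = 24; P = 8/55; answer 8/55
Stage 3: B2 = 8/55; threaded value p + q = 63; r = 972; 972 = 2^2 * 3^5; sigma = (1 + 2 + 4) * (1 + 3 + 9 + 27 + 81 + 243) = 7 * 364 = 2548; answer 2548
Stage 4: B3 = 2548; m = -13; remainder = value at the root: 3*(-13)^2 = (507) = 507; answer 507

507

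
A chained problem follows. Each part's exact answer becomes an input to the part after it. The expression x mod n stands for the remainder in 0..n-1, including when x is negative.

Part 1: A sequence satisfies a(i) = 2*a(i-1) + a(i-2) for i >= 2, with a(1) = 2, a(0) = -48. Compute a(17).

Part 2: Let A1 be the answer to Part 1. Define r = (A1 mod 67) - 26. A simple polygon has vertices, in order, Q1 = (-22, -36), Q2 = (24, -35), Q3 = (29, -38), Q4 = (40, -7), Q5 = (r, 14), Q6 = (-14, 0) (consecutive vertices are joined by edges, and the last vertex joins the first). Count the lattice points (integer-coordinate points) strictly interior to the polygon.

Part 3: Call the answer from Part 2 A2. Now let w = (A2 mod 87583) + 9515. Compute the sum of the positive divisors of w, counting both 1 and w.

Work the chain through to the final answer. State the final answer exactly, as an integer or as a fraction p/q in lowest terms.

Part 1: a(2) = 2*(2) + 1*(-48) = -44; iterating: a(2)=-44, a(3)=-86, a(4)=-216, a(5)=-518, a(6)=-1252, a(7)=-3022, a(8)=-7296, a(9)=-17614, a(10)=-42524, a(11)=-102662, a(12)=-247848, a(13)=-598358, a(14)=-1444564, a(15)=-3487486, a(16)=-8419536, a(17)=-20326558; answer -20326558
Part 2: A1 = -20326558; r = 10; cross terms: (-22*-35 - 24*-36)=1634, (24*-38 - 29*-35)=103, (29*-7 - 40*-38)=1317, (40*14 - 10*-7)=630, (10*0 - -14*14)=196, (-14*-36 - -22*0)=504; twice the area = |4384| = 4384; area = 2192; boundary points = 1 + 1 + 1 + 3 + 2 + 4 = 12; strictly interior points = area - boundary/2 + 1 = 2187; answer 2187
Part 3: A2 = 2187; w = 11702; 11702 = 2 * 5851; sigma = (1 + 2) * (1 + 5851) = 3 * 5852 = 17556; answer 17556

17556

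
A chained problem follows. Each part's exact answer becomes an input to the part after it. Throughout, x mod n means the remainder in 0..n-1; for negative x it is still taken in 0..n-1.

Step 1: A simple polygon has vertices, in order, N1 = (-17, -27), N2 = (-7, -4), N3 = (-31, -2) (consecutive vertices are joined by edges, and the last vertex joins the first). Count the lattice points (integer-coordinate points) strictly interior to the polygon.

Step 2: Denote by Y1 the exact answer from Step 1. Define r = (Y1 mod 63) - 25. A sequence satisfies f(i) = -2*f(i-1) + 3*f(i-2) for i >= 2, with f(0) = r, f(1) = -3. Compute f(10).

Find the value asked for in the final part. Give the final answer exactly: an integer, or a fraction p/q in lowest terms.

162390

Step 1: cross terms: (-17*-4 - -7*-27)=-121, (-7*-2 - -31*-4)=-110, (-31*-27 - -17*-2)=803; twice the area = |572| = 572; area = 286; boundary points = 1 + 2 + 1 = 4; strictly interior points = area - boundary/2 + 1 = 285; answer 285
Step 2: Y1 = 285; r = 8; f(2) = -2*(-3) + 3*(8) = 30; iterating: f(2)=30, f(3)=-69, f(4)=228, f(5)=-663, f(6)=2010, f(7)=-6009, f(8)=18048, f(9)=-54123, f(10)=162390; answer 162390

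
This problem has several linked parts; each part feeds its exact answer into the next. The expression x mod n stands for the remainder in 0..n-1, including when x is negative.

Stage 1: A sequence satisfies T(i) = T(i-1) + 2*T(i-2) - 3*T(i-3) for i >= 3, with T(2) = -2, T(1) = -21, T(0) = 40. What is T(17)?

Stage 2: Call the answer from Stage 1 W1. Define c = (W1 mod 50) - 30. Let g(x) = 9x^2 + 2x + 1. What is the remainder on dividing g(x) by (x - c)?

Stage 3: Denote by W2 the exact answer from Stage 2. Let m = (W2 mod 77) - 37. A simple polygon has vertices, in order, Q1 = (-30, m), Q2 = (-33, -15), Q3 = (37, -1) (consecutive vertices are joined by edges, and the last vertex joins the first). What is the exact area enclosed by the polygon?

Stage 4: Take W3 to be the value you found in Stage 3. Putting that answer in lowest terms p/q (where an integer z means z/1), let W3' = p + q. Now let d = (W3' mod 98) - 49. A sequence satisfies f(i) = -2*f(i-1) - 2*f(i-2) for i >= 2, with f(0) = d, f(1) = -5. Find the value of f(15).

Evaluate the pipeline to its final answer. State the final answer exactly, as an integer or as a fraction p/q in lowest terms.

Stage 1: T(3) = 1*(-2) + 2*(-21) - 3*(40) = -164; iterating: T(3)=-164, T(4)=-105, T(5)=-427, T(6)=-145, T(7)=-684, T(8)=307, T(9)=-626, T(10)=2040, T(11)=-133, T(12)=5825, T(13)=-561, T(14)=11488, T(15)=-7109, T(16)=17550, T(17)=-31132; answer -31132
Stage 2: W1 = -31132; c = -12; remainder = value at the root: 9*(-12)^2 + 2*(-12)^1 + 1 = (1296) + (-24) + (1) = 1273; answer 1273
Stage 3: W2 = 1273; m = 4; cross terms: (-30*-15 - -33*4)=582, (-33*-1 - 37*-15)=588, (37*4 - -30*-1)=118; twice the area = |1288| = 1288; area = 644; answer 644
Stage 4: W3 = 644; threaded value p + q = 645; d = 8; f(2) = -2*(-5) - 2*(8) = -6; iterating: f(2)=-6, f(3)=22, f(4)=-32, f(5)=20, f(6)=24, f(7)=-88, f(8)=128, f(9)=-80, f(10)=-96, f(11)=352, f(12)=-512, f(13)=320, f(14)=384, f(15)=-1408; answer -1408

-1408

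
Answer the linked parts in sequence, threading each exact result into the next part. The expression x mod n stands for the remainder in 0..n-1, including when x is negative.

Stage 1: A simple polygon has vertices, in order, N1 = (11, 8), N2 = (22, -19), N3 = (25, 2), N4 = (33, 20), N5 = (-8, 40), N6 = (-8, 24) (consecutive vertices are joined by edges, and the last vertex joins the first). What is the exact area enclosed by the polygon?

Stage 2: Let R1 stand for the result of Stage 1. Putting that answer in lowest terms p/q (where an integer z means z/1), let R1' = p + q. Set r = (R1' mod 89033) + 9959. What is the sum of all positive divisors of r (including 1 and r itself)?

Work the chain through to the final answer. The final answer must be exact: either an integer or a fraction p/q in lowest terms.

25424

Stage 1: cross terms: (11*-19 - 22*8)=-385, (22*2 - 25*-19)=519, (25*20 - 33*2)=434, (33*40 - -8*20)=1480, (-8*24 - -8*40)=128, (-8*8 - 11*24)=-328; twice the area = |1848| = 1848; area = 924; answer 924
Stage 2: R1 = 924; threaded value p + q = 925; r = 10884; 10884 = 2^2 * 3 * 907; sigma = (1 + 2 + 4) * (1 + 3) * (1 + 907) = 7 * 4 * 908 = 25424; answer 25424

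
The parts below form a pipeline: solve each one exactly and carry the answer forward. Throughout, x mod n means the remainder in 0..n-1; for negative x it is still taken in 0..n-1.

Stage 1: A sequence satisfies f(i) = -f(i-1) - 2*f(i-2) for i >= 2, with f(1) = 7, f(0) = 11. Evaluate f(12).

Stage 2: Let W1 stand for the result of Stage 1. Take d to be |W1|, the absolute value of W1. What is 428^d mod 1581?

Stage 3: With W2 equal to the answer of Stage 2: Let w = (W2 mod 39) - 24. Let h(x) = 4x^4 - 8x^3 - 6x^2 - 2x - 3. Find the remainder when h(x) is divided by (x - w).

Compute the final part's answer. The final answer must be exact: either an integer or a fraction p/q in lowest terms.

Stage 1: f(2) = -1*(7) - 2*(11) = -29; iterating: f(2)=-29, f(3)=15, f(4)=43, f(5)=-73, f(6)=-13, f(7)=159, f(8)=-133, f(9)=-185, f(10)=451, f(11)=-81, f(12)=-821; answer -821
Stage 2: W1 = -821; d = 821; squarings mod 1581: 428^1=428, 428^2=1369, 428^4=676, 428^8=67, 428^16=1327, 428^32=1276, 428^64=1327, 428^128=1276, 428^256=1327, 428^512=1276; 428^821 = 428^1 * 428^4 * 428^16 * 428^32 * 428^256 * 428^512 = 5 (mod 1581); answer 5
Stage 3: W2 = 5; w = -19; remainder = value at the root: 4*(-19)^4 - 8*(-19)^3 - 6*(-19)^2 - 2*(-19)^1 - 3 = (521284) + (54872) + (-2166) + (38) + (-3) = 574025; answer 574025

574025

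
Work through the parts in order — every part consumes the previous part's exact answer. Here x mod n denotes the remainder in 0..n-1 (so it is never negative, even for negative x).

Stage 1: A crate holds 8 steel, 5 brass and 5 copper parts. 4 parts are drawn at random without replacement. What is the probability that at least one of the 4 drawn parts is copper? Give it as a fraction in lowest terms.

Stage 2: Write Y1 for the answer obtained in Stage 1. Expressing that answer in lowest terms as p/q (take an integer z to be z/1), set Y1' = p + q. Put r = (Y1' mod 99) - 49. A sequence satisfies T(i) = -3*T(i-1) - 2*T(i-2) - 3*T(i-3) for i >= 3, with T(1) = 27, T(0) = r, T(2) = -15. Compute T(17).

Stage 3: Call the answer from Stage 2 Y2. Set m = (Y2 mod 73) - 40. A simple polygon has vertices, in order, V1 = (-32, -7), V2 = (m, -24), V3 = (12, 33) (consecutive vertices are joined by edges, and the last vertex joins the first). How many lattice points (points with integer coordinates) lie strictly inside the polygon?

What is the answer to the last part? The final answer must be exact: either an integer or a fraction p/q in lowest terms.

483

Stage 1: total draws C(18,4) = 3060; complement C(13,4) = 715; favorable 3060 - 715 = 2345; P = 469/612; answer 469/612
Stage 2: Y1 = 469/612; threaded value p + q = 1081; r = 42; T(3) = -3*(-15) - 2*(27) - 3*(42) = -135; iterating: T(3)=-135, T(4)=354, T(5)=-747, T(6)=1938, T(7)=-5382, T(8)=14511, T(9)=-38583, T(10)=102873, T(11)=-274986, T(12)=734961, T(13)=-1963530, T(14)=5245626, T(15)=-14014701, T(16)=37443441, T(17)=-100037799; answer -100037799
Stage 3: Y2 = -100037799; m = -26; cross terms: (-32*-24 - -26*-7)=586, (-26*33 - 12*-24)=-570, (12*-7 - -32*33)=972; twice the area = |988| = 988; area = 494; boundary points = 1 + 19 + 4 = 24; strictly interior points = area - boundary/2 + 1 = 483; answer 483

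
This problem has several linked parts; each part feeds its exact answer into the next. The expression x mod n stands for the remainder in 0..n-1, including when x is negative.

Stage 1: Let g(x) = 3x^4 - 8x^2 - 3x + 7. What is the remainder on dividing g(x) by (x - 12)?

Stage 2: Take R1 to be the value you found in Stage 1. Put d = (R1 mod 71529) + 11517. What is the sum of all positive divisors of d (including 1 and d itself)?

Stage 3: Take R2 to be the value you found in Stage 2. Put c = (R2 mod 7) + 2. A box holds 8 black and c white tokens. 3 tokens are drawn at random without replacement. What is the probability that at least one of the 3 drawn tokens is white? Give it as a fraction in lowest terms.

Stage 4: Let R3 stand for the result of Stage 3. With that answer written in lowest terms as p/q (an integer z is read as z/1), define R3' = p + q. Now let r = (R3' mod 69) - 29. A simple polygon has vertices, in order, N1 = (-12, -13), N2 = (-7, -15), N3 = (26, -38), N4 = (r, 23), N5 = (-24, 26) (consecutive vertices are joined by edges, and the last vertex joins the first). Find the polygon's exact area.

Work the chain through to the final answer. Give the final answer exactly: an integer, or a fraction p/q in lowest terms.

2135/2

Stage 1: remainder = value at the root: 3*(12)^4 - 8*(12)^2 - 3*(12)^1 + 7 = (62208) + (-1152) + (-36) + (7) = 61027; answer 61027
Stage 2: R1 = 61027; d = 72544; 72544 = 2^5 * 2267; sigma = (1 + 2 + 4 + 8 + 16 + 32) * (1 + 2267) = 63 * 2268 = 142884; answer 142884
Stage 3: R2 = 142884; c = 2; total draws C(10,3) = 120; complement C(8,3) = 56; favorable 120 - 56 = 64; P = 8/15; answer 8/15
Stage 4: R3 = 8/15; threaded value p + q = 23; r = -6; cross terms: (-12*-15 - -7*-13)=89, (-7*-38 - 26*-15)=656, (26*23 - -6*-38)=370, (-6*26 - -24*23)=396, (-24*-13 - -12*26)=624; twice the area = |2135| = 2135; area = 2135/2; answer 2135/2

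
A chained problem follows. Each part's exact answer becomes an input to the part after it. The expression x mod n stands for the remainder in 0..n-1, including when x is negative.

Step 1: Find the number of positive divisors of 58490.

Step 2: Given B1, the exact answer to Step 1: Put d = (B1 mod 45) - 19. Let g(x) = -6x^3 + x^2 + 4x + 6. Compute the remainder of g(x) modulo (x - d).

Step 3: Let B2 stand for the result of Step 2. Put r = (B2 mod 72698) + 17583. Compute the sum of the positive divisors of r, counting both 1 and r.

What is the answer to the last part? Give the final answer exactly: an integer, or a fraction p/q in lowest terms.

Step 1: 58490 = 2 * 5 * 5849; number of divisors = (1+1) * (1+1) * (1+1) = 8; answer 8
Step 2: B1 = 8; d = -11; remainder = value at the root: -6*(-11)^3 + 1*(-11)^2 + 4*(-11)^1 + 6 = (7986) + (121) + (-44) + (6) = 8069; answer 8069
Step 3: B2 = 8069; r = 25652; 25652 = 2^2 * 11^2 * 53; sigma = (1 + 2 + 4) * (1 + 11 + 121) * (1 + 53) = 7 * 133 * 54 = 50274; answer 50274

50274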